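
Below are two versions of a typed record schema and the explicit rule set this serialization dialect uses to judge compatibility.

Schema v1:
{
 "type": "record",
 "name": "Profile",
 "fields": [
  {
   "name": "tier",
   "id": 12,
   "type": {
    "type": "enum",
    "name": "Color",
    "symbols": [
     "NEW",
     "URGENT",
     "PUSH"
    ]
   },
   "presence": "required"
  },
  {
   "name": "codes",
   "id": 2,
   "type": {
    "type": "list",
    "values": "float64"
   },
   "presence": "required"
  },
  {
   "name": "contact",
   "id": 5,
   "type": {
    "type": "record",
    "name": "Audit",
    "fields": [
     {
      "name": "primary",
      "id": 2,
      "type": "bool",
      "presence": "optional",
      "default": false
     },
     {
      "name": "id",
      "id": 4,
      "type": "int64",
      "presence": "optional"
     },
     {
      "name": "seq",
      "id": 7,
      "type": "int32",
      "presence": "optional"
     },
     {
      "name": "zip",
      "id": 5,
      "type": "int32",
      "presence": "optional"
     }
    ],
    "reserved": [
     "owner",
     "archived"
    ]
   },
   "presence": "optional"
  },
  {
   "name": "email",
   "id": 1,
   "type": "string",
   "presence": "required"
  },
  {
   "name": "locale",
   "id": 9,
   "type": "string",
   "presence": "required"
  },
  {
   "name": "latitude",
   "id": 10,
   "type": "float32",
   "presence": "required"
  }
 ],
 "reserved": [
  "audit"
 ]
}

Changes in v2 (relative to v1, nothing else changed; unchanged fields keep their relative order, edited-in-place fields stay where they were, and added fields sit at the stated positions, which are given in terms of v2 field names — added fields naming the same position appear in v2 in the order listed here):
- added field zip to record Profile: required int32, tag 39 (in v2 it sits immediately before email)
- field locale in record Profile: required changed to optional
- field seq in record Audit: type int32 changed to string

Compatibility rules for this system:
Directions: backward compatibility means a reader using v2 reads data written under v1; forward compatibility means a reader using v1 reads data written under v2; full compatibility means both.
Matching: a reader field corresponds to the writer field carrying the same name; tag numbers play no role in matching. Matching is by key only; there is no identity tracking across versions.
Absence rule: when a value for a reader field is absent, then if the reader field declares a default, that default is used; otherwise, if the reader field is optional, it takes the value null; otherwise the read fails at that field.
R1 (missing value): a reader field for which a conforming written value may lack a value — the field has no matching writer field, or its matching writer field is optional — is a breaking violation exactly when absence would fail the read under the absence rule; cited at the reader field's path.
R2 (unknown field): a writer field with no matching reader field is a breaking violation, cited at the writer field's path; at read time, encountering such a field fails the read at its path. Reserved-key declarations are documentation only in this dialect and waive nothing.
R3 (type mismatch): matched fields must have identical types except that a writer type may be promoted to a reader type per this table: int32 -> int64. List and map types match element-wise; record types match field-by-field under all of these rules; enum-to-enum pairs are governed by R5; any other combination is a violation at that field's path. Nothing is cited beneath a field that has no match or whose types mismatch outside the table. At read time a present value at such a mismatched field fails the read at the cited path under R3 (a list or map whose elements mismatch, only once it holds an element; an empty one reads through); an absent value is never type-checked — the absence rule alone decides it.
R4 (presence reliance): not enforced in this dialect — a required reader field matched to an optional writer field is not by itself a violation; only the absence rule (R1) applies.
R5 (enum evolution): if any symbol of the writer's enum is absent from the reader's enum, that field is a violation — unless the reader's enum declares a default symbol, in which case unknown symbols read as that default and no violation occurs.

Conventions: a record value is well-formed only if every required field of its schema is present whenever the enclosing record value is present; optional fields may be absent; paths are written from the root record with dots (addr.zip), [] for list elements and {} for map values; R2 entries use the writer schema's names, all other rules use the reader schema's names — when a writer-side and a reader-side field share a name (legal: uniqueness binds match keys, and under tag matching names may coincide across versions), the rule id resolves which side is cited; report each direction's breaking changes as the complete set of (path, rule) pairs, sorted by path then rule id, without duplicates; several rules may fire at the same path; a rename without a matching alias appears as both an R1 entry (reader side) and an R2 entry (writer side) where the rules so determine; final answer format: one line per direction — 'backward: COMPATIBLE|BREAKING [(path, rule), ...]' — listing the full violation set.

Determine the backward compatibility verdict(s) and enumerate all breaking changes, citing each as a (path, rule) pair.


backward: BREAKING [(contact.seq, R3), (zip, R1)]

each type pair in Profile: writer, then reader
backward on Profile — v2 reading data written by v1:
  tier: paired with writer tier (Color -> Color; writer required)
  codes: paired with writer codes (list<float64> -> list<float64>; writer required)
  contact: paired with writer contact (Audit -> Audit; writer optional)
  zip: no writer-side match
  email: paired with writer email (string -> string; writer required)
  locale: paired with writer locale (string -> string; writer required)
  latitude: paired with writer latitude (float32 -> float32; writer required)
  contact.primary: paired with writer contact.primary (bool -> bool; writer optional)
  contact.id: paired with writer contact.id (int64 -> int64; writer optional)
  contact.seq: paired with writer contact.seq (int32 -> string; writer optional)
  contact.zip: paired with writer contact.zip (int32 -> int32; writer optional)
  violation R3 at contact.seq
  violation R1 at zip
  => backward verdict for Profile: BREAKING, 2 violation(s)
diffs on Profile not affecting the asked answer:
  field locale in record Profile: required changed to optional -> its effect on Profile is confined to the forward direction, not asked


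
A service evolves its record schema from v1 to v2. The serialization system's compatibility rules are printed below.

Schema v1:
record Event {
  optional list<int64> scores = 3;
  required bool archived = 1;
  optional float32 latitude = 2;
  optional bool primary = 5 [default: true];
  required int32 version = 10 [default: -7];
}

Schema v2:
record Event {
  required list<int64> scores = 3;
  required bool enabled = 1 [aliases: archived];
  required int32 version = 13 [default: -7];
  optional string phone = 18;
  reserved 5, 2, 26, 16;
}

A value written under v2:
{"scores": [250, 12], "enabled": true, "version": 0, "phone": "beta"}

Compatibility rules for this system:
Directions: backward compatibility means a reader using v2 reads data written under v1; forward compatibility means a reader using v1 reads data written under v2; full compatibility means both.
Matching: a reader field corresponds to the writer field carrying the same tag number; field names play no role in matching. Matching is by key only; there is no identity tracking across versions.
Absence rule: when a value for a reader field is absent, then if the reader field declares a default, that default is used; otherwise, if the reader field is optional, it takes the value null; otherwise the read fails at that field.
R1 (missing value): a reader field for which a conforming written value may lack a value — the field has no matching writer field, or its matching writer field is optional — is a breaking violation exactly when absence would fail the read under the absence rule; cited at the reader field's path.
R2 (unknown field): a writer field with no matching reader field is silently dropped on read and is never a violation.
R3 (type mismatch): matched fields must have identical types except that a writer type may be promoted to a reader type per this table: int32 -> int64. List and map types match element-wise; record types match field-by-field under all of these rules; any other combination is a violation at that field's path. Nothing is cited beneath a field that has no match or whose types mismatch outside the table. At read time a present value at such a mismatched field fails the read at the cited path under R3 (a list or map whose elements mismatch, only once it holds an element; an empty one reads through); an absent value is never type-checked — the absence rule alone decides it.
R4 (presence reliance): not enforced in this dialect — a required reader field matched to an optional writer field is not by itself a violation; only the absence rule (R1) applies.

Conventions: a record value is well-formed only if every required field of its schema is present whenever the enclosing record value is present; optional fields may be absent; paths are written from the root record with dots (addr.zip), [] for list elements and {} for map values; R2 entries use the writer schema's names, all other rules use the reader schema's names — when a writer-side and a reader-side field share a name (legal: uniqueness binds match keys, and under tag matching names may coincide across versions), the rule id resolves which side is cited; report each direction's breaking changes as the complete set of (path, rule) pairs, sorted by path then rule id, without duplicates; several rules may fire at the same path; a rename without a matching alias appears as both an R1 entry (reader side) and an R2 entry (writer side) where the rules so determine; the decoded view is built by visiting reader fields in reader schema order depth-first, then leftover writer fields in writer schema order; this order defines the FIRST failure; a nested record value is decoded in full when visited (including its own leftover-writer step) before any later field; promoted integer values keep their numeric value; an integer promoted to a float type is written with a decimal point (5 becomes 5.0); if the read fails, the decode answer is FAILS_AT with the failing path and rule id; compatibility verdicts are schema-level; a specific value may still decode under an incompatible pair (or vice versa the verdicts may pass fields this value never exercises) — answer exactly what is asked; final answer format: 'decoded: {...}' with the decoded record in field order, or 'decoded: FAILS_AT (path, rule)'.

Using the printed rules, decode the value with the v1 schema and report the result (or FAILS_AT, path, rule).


arrows below run writer -> reader for Event
migrating the Event value to v1:
  scores := [250, 12]
  archived := true (from writer enabled)
  latitude := null (absent, optional -> null)
  primary := true (absent -> default)
  version := -7 (absent -> default)
  writer version: unknown -> dropped
  writer phone: unknown -> dropped
  => decoded: {"scores": [250, 12], "archived": true, "latitude": null, "primary": true, "version": -7}
checking off the Event differences that do not matter here:
  renamed field archived to enabled in record Event (alias archived declared on the renamed field) -> fires no rule on Event under this dialect and leaves the result unchanged
  field scores in record Event: optional changed to required -> matters for Event compatibility verdicts, not for this value's decode
  removed field primary from record Event (its key 5 joins the reserved list) -> fires no rule on Event under this dialect and leaves the result unchanged
  removed field latitude from record Event (its key 2 joins the reserved list) -> fires no rule on Event under this dialect and leaves the result unchanged
  added field phone to record Event: optional string, tag 18 (in v2 it sits last) -> fires no rule on Event under this dialect and leaves the result unchanged

decoded: {"scores": [250, 12], "archived": true, "latitude": null, "primary": true, "version": -7}


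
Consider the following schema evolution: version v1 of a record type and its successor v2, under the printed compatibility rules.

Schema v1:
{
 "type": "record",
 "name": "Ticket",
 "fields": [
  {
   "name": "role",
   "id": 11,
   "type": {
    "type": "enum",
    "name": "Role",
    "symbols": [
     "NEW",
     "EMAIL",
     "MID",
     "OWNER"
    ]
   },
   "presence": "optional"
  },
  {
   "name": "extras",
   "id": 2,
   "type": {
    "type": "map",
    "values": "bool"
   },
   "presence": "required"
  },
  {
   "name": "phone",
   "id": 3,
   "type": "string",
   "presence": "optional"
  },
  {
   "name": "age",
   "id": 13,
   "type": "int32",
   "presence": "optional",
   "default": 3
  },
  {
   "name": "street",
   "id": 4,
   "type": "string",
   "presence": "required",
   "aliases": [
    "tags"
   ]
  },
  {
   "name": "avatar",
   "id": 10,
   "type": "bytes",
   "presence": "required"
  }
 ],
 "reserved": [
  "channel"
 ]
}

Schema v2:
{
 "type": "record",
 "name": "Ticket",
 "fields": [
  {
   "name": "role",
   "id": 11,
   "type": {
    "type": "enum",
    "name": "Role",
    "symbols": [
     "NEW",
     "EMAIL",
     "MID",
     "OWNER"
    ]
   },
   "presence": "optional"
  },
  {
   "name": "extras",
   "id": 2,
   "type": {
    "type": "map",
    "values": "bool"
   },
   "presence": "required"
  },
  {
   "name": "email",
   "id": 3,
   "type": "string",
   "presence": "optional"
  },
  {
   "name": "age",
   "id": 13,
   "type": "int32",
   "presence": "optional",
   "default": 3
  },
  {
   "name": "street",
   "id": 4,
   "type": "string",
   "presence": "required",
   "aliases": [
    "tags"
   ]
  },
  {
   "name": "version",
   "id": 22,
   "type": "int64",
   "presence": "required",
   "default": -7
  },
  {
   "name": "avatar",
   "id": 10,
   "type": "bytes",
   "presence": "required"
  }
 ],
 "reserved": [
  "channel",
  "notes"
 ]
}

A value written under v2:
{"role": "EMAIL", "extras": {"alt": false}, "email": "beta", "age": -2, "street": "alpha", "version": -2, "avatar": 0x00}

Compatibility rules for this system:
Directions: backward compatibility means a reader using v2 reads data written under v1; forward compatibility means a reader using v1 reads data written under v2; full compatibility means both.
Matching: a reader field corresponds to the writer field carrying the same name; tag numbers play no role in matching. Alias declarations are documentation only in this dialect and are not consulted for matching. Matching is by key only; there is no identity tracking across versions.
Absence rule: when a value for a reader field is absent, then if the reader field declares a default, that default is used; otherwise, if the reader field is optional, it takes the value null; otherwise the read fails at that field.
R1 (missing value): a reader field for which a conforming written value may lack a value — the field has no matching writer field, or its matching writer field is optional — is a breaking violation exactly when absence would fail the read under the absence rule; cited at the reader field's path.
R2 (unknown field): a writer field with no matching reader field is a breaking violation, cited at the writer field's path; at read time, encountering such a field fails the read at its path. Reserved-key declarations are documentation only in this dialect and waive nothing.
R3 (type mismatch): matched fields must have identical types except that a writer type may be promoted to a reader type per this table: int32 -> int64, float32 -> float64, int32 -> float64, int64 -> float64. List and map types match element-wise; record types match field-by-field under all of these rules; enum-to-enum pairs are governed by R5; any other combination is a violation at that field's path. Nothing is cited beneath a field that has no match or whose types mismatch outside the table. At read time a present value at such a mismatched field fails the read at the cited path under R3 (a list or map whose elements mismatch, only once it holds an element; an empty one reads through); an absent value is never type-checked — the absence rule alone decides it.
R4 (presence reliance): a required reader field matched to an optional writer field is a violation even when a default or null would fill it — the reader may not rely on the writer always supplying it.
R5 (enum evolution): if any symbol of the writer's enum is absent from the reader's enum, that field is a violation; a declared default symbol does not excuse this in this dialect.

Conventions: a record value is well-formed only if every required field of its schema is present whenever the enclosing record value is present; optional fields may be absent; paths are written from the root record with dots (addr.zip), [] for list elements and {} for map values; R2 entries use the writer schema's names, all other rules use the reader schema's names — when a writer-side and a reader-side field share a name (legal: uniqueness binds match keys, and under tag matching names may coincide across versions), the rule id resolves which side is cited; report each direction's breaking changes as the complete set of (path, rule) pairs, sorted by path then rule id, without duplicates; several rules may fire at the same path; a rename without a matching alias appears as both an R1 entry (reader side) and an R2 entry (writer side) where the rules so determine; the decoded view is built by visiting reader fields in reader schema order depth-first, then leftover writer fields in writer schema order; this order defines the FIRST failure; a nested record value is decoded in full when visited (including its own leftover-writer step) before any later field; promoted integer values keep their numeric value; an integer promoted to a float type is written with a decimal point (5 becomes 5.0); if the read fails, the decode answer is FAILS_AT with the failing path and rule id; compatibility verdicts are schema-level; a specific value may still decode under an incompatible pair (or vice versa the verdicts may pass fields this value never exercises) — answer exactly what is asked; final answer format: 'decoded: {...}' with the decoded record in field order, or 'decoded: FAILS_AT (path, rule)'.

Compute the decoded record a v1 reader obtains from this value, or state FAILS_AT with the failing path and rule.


arrows below run writer -> reader for Ticket
decode walk for Ticket under reader schema v1:
  role := "EMAIL"
  extras := {"alt": false}
  phone := null (not supplied -> null)
  age := -2
  street := "alpha"
  avatar := 0x00
  read fails at email under R2 (unknown field)
  => FAILS_AT (email, R2)
checking off the Ticket differences that do not matter here:
  added field version to record Ticket: required int64, tag 22, default -7 (in v2 it sits immediately before avatar) -> schema-level compatibility only; this Ticket value's decode is unchanged

decoded: FAILS_AT (email, R2)


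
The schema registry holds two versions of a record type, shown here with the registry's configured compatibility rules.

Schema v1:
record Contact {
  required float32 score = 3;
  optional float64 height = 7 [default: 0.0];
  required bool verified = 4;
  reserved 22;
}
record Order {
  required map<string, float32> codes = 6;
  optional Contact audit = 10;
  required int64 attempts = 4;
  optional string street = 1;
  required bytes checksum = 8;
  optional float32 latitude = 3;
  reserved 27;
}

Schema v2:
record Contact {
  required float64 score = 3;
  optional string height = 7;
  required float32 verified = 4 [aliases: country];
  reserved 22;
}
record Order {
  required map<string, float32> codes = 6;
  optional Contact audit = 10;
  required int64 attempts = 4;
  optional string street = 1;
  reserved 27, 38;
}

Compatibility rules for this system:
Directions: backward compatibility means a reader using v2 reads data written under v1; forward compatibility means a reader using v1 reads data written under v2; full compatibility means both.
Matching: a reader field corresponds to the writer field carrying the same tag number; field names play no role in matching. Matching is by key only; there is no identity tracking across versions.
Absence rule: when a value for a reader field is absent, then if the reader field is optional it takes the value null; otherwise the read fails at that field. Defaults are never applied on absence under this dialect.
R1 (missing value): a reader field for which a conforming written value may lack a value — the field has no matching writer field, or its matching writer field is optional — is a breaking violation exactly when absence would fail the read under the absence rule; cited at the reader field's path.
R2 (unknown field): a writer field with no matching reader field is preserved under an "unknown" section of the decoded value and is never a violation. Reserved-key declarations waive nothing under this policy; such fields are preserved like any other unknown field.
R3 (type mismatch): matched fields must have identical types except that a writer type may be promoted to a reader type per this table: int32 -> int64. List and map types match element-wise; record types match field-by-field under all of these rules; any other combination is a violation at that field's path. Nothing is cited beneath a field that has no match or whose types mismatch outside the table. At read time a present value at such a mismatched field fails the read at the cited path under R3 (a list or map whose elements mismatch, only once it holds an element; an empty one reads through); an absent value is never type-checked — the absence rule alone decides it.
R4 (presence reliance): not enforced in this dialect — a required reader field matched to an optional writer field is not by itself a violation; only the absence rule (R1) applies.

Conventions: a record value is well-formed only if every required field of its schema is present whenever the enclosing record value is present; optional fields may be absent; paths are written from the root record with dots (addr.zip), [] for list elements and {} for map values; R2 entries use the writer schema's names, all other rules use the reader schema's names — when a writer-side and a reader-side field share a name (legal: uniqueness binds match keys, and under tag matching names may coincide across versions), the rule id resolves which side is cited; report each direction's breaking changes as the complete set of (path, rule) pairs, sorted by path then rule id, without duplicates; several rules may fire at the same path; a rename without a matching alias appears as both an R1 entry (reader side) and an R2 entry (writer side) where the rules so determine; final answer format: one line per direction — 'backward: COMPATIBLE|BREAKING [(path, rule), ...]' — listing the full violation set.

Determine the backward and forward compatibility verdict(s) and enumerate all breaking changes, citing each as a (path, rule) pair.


the writer's type comes first in each Order pair
backward analysis of Order with v2 as reader and v1 as writer:
  map<string, float32> -> map<string, float32>, writer required: codes aligns to codes
  Contact -> Contact, writer optional: audit aligns to audit
  int64 -> int64, writer required: attempts aligns to attempts
  string -> string, writer optional: street aligns to street
  writer checksum: unknown to reader
  writer latitude: unknown to reader
  float32 -> float64, writer required: audit.score aligns to audit.score
  float64 -> string, writer optional: audit.height aligns to audit.height
  bool -> float32, writer required: audit.verified aligns to audit.verified
  rule R3 violated at audit.height
  rule R3 violated at audit.score
  rule R3 violated at audit.verified
  => backward: BREAKING (3)
forward analysis of Order with v1 as reader and v2 as writer:
  map<string, float32> -> map<string, float32>, writer required: codes aligns to codes
  Contact -> Contact, writer optional: audit aligns to audit
  int64 -> int64, writer required: attempts aligns to attempts
  string -> string, writer optional: street aligns to street
  checksum has no writer counterpart
  latitude has no writer counterpart
  float64 -> float32, writer required: audit.score aligns to audit.score
  string -> float64, writer optional: audit.height aligns to audit.height
  float32 -> bool, writer required: audit.verified aligns to audit.verified
  rule R3 violated at audit.height
  rule R3 violated at audit.score
  rule R3 violated at audit.verified
  rule R1 violated at checksum
  => forward: BREAKING (4)

backward: BREAKING [(audit.height, R3), (audit.score, R3), (audit.verified, R3)]; forward: BREAKING [(audit.height, R3), (audit.score, R3), (audit.verified, R3), (checksum, R1)]


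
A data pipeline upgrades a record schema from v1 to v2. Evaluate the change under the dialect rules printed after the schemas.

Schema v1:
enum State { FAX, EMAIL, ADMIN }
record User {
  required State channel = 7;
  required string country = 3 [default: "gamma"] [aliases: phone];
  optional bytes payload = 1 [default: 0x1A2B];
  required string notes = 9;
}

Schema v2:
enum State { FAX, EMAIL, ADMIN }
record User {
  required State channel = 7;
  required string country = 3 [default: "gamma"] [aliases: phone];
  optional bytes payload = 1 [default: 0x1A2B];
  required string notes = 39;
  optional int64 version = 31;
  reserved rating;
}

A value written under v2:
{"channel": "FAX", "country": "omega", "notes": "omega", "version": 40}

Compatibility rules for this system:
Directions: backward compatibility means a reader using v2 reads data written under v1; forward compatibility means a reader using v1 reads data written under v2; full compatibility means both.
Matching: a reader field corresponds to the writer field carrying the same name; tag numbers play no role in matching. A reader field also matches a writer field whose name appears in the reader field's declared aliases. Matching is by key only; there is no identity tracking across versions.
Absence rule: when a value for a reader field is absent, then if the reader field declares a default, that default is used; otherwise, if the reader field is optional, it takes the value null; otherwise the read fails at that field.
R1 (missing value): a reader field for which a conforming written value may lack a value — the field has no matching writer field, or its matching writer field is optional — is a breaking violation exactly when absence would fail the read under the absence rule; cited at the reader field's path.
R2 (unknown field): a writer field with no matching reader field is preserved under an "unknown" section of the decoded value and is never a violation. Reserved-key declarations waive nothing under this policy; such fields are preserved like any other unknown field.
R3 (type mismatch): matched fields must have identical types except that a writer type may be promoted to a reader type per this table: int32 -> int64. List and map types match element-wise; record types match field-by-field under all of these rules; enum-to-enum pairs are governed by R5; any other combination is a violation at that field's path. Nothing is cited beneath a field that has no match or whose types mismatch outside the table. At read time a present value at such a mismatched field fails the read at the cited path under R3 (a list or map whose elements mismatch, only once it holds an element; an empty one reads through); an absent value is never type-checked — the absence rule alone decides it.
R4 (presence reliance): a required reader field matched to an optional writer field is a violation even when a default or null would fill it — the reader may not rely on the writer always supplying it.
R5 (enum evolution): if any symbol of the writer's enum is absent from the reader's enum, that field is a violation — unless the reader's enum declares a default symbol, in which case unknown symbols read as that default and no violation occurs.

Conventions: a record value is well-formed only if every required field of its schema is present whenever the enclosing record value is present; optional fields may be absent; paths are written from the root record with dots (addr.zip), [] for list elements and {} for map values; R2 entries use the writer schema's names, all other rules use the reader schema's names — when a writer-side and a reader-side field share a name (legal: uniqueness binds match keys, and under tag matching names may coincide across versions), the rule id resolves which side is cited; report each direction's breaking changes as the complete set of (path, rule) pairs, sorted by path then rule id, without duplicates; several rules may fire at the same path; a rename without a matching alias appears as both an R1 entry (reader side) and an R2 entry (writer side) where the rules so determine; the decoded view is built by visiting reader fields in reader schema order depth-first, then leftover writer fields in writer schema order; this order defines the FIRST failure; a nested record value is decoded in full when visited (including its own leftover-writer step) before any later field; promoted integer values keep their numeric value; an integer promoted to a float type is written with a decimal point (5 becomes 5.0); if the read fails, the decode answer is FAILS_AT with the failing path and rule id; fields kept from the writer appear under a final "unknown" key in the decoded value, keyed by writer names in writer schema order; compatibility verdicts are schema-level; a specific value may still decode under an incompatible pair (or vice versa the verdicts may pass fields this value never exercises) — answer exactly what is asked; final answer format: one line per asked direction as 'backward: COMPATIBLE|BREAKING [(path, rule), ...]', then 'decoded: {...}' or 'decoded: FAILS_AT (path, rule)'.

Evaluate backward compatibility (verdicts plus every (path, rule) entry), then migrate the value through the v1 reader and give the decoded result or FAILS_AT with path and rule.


backward: COMPATIBLE []; decoded: {"channel": "FAX", "country": "omega", "payload": 0x1A2B, "notes": "omega", "unknown": {"version": 40}}

in User below, arrows point writer -> reader
backward for User (reader v2, writer v1):
  channel: paired with writer channel (State -> State; writer required)
  country: paired with writer country (string -> string; writer required)
  payload: paired with writer payload (bytes -> bytes; writer optional)
  notes: paired with writer notes (string -> string; writer required)
  no writer field matches reader version
  nothing fires on User: backward is COMPATIBLE
migrating the User value to v1:
  channel := "FAX"
  country := "omega"
  payload := 0x1A2B (absent -> default)
  notes := "omega"
  writer version: kept under "unknown"
  => decoded: {"channel": "FAX", "country": "omega", "payload": 0x1A2B, "notes": "omega", "unknown": {"version": 40}}
ruling out the remaining User differences:
  field notes in record User: tag 9 changed to 39 -> triggers nothing under User's printed rules — same verdict


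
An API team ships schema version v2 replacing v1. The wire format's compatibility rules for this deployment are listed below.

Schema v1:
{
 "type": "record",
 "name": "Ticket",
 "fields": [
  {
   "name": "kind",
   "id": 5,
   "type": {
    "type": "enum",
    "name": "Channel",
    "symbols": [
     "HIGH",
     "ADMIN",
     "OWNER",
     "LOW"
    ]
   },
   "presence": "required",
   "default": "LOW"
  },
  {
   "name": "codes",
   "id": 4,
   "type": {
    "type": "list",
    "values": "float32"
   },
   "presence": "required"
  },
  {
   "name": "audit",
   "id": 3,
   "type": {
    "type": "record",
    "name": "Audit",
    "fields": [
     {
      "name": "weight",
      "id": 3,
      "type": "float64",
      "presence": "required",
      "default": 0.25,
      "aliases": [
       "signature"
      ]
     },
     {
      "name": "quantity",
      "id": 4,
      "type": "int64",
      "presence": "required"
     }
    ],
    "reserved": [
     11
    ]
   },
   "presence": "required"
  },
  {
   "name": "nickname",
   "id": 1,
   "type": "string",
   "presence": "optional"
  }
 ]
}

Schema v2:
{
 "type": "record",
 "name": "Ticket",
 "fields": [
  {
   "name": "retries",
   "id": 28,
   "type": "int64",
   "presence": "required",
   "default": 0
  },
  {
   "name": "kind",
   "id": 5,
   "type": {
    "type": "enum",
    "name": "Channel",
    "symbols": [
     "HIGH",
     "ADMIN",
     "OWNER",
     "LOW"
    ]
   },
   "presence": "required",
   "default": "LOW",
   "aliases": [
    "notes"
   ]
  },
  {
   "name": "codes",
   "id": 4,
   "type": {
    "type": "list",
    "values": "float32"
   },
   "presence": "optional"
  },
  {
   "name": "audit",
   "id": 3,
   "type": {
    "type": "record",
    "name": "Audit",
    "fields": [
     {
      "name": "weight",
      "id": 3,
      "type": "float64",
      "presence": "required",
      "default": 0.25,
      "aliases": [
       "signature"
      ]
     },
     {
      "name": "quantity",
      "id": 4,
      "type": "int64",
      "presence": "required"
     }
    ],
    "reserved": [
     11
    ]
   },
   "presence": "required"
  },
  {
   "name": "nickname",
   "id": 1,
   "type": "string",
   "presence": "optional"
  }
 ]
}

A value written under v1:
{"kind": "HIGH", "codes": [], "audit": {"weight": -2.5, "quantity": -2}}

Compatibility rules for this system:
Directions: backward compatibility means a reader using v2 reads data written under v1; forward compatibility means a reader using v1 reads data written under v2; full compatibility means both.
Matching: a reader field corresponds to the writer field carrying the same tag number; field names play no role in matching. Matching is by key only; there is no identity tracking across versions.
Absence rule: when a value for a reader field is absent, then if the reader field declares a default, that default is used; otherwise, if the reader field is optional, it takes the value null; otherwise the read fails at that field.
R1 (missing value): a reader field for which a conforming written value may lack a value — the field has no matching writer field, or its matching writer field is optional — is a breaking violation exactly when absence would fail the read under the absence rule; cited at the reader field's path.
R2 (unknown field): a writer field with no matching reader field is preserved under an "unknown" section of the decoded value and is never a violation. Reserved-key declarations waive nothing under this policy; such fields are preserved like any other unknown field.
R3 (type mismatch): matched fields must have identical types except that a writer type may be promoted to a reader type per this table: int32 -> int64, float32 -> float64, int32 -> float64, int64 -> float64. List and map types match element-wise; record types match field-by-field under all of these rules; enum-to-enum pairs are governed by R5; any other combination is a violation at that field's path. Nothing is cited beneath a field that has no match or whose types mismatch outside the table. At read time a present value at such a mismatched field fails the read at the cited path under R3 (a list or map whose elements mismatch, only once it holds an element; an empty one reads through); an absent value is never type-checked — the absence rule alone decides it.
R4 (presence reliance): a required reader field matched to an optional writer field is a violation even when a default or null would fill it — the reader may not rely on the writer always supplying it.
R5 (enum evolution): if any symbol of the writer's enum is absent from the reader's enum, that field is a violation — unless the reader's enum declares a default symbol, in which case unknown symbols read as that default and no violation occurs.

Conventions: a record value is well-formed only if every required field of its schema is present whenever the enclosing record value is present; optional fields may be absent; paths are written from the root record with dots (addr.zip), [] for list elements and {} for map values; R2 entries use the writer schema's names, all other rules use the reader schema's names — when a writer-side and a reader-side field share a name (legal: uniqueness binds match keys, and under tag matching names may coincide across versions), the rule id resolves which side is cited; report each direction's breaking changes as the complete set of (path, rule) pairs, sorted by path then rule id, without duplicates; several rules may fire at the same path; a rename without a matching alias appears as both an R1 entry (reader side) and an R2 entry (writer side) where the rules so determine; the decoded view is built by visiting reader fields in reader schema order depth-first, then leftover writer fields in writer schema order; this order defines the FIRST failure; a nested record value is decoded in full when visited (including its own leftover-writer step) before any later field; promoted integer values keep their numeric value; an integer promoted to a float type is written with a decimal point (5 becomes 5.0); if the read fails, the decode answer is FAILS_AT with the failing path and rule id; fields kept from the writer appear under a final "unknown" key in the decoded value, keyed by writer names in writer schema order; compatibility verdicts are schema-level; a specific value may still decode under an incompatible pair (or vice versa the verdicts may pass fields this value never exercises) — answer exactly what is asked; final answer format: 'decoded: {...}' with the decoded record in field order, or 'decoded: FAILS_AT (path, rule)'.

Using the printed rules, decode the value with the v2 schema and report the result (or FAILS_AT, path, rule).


decoded: {"retries": 0, "kind": "HIGH", "codes": [], "audit": {"weight": -2.5, "quantity": -2}, "nickname": null}

the writer's type comes first in each Ticket pair
decoding the Ticket value with the v2 reader:
  retries := 0 (no value, default fills)
  kind := "HIGH"
  codes := []
  audit.weight := -2.5
  audit.quantity := -2
  nickname := null (not supplied -> null)
  => decoded: {"retries": 0, "kind": "HIGH", "codes": [], "audit": {"weight": -2.5, "quantity": -2}, "nickname": null}
ruling out the remaining Ticket differences:
  field codes in record Ticket: required changed to optional -> shifts the Ticket verdicts, not this decode


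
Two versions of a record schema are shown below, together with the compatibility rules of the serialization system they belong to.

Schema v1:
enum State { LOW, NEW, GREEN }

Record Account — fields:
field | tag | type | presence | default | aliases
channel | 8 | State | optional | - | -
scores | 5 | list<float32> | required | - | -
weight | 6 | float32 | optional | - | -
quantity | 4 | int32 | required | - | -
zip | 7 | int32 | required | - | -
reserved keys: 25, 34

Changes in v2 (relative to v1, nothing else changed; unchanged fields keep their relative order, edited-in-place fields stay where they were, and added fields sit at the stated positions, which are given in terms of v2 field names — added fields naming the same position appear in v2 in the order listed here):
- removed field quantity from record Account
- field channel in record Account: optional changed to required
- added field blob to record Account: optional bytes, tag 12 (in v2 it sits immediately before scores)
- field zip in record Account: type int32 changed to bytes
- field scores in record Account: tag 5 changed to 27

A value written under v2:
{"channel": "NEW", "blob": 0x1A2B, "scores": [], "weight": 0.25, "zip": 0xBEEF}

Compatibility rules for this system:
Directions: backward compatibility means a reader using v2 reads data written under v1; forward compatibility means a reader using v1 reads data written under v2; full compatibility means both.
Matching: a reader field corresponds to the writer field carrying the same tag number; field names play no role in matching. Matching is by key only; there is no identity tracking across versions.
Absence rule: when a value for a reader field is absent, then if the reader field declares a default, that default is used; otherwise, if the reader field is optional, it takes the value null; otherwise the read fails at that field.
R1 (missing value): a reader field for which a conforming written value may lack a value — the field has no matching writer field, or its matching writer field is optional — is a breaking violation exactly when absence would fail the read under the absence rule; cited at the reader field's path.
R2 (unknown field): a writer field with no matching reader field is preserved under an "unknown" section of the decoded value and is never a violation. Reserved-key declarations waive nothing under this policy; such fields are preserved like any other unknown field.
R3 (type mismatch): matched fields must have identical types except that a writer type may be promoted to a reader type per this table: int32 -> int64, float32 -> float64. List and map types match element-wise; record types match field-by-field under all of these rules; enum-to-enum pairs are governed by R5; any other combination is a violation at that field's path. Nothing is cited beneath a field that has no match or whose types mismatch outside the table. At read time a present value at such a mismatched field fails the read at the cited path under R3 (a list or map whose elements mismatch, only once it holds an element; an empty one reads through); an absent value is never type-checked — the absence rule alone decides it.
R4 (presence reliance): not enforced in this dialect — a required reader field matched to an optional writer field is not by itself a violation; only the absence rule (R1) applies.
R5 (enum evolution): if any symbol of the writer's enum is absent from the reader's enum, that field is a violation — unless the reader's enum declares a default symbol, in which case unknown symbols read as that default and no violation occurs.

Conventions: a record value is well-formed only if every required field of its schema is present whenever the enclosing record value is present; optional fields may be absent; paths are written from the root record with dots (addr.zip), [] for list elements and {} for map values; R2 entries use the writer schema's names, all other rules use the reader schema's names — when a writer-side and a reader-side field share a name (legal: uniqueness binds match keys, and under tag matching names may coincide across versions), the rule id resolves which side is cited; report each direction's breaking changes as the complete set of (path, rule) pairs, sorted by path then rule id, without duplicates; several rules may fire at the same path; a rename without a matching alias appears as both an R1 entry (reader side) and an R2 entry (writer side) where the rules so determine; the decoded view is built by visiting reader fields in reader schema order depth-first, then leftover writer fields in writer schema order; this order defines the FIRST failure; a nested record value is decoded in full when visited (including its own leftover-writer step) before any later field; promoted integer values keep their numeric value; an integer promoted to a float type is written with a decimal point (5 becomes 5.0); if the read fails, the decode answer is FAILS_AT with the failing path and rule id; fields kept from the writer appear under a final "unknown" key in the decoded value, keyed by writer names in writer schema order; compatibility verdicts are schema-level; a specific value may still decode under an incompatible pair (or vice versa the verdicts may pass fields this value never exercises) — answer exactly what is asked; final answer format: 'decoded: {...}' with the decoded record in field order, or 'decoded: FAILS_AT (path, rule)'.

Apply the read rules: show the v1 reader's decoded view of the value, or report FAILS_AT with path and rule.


arrows below run writer -> reader for Account
migrating the Account value to v1:
  channel := "NEW"
  read fails at scores under R1 (no fill)
  => FAILS_AT (scores, R1)
remaining Account differences; none change what is asked:
  removed field quantity from record Account -> changes Account's schema-level verdicts only — the decode of this value is the same
  field channel in record Account: optional changed to required -> changes Account's schema-level verdicts only — the decode of this value is the same
  added field blob to record Account: optional bytes, tag 12 (in v2 it sits immediately before scores) -> inert under this dialect — no rule fires on Account and the result does not move
  field zip in record Account: type int32 changed to bytes -> changes Account's schema-level verdicts only — the decode of this value is the same

decoded: FAILS_AT (scores, R1)
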